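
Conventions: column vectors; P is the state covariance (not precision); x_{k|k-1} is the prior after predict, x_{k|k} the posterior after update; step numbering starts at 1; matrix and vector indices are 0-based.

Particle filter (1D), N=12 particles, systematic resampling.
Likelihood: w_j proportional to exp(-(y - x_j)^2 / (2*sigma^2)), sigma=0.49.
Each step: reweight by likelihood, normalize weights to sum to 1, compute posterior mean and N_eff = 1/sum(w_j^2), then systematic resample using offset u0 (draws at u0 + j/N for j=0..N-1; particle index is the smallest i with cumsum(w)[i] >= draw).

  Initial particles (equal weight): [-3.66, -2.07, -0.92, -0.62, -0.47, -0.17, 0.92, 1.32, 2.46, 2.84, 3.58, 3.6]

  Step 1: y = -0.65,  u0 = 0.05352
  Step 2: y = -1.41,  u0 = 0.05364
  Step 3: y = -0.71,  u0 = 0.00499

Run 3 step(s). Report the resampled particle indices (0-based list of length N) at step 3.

resampled_idx = [0, 1, 2, 3, 4, 5, 6, 7, 8, 8, 9, 11]

step 1: w=[0.0000, 0.0044, 0.2503, 0.2908, 0.2724, 0.1803, 0.0017, 0.0001, 0.0000, 0.0000, 0.0000, 0.0000]  mean=-0.5766  Neff=3.9378  idx=[2, 2, 2, 3, 3, 3, 4, 4, 4, 4, 5, 5]
step 2: w=[0.1808, 0.1808, 0.1808, 0.0813, 0.0813, 0.0813, 0.0473, 0.0473, 0.0473, 0.0473, 0.0121, 0.0121]  mean=-0.7434  Neff=7.8625  idx=[0, 0, 1, 1, 2, 2, 3, 4, 5, 6, 8, 9]
step 3: w=[0.0823, 0.0823, 0.0823, 0.0823, 0.0823, 0.0823, 0.0887, 0.0887, 0.0887, 0.0800, 0.0800, 0.0800]  mean=-0.7321  Neff=11.9819  idx=[0, 1, 2, 3, 4, 5, 6, 7, 8, 8, 9, 11]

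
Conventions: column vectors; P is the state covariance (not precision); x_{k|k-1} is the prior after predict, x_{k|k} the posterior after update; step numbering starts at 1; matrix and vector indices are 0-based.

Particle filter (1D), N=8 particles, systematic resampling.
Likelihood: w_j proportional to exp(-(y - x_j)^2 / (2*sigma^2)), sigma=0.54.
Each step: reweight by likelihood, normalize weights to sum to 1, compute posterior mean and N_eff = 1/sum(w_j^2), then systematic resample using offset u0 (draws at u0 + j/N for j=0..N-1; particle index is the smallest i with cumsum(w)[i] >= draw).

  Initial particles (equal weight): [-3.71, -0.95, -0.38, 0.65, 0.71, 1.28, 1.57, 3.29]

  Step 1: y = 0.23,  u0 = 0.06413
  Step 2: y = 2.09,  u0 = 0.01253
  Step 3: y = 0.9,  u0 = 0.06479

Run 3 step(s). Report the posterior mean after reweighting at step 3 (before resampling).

step 1: w=[0.0000, 0.0412, 0.2369, 0.3314, 0.3021, 0.0677, 0.0206, 0.0000]  mean=0.4198  Neff=3.7886  idx=[2, 2, 3, 3, 3, 4, 4, 5]
step 2: w=[0.0001, 0.0001, 0.0587, 0.0587, 0.0587, 0.0784, 0.0784, 0.6670]  mean=1.0795  Neff=2.1392  idx=[2, 4, 6, 7, 7, 7, 7, 7]
step 3: w=[0.1353, 0.1353, 0.1416, 0.1176, 0.1176, 0.1176, 0.1176, 0.1176]  mean=1.0288  Neff=7.9515  idx=[0, 1, 2, 3, 4, 5, 6, 7]

post_mean = 1.0288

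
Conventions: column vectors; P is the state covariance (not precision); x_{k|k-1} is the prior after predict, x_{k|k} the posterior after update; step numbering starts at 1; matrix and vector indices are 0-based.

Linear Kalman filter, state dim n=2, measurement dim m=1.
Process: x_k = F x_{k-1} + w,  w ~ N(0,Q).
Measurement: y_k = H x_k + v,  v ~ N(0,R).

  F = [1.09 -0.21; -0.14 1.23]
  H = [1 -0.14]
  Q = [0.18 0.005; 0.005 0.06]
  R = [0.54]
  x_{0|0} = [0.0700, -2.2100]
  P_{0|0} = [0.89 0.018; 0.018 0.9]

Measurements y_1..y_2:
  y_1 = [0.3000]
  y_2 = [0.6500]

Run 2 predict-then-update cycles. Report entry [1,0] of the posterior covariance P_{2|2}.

step 1: x^-=[0.5404, -2.7281]  P^-=[1.2689 -0.3386; -0.3386 1.4329]  S=[1.9318]  K=[0.6814; -0.2791]  nu=[-0.6223]  x^+=[0.1164, -2.5544]  P^+=[0.3720 0.0288; 0.0288 1.2823]
step 2: x^-=[0.6632, -3.1582]  P^-=[0.6653 -0.3435; -0.3435 1.9974]  S=[1.3407]  K=[0.5321; -0.4648]  nu=[-0.4554]  x^+=[0.4209, -2.9465]  P^+=[0.2857 -0.0119; -0.0119 1.7078]

P_post[1,0] = -0.0119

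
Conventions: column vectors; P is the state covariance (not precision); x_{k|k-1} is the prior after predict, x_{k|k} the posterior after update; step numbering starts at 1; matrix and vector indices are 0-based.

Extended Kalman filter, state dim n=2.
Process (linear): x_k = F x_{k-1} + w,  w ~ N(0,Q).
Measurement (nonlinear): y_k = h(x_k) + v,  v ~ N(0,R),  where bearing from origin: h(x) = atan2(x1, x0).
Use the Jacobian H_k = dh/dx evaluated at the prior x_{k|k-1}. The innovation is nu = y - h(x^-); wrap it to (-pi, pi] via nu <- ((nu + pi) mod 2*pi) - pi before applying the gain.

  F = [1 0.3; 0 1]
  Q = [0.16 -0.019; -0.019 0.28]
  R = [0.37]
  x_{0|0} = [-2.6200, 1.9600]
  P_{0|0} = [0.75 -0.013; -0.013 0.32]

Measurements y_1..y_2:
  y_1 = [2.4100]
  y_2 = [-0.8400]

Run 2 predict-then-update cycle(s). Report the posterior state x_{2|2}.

step 1: x^-=[-2.0320, 1.9600]  P^-=[0.9310 0.0640; 0.0640 0.6000]  H_jac=[-0.2459 -0.2549]  S=[0.4733]  K=[-0.5182; -0.3564]  nu=[0.0358]  x^+=[-2.0505, 1.9473]  P^+=[0.8039 -0.0234; -0.0234 0.5399]
step 2: x^-=[-1.4664, 1.9473]  P^-=[0.9985 0.1195; 0.1195 0.8199]  H_jac=[-0.3277 -0.2468]  S=[0.5465]  K=[-0.6527; -0.4419]  nu=[-3.0562]  x^+=[0.5285, 3.2979]  P^+=[0.7656 -0.0381; -0.0381 0.7131]

x_post = [0.5285, 3.2979]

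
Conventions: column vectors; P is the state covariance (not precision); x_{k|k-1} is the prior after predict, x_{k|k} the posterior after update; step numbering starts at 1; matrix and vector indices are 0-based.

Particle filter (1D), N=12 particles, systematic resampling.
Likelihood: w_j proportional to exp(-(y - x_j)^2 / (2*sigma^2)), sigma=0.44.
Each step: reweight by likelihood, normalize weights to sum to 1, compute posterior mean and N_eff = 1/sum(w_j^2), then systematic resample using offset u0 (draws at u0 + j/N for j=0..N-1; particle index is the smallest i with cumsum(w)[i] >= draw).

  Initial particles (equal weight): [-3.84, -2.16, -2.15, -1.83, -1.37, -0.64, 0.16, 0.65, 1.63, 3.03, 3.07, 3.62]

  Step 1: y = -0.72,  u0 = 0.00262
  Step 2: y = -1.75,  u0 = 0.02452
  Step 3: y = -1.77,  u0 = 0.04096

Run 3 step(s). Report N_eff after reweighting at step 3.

N_eff = 11.1074

step 1: w=[0.0000, 0.0031, 0.0034, 0.0274, 0.2218, 0.6497, 0.0894, 0.0052, 0.0000, 0.0000, 0.0000, 0.0000]  mean=-0.7662  Neff=2.0828  idx=[1, 4, 4, 4, 5, 5, 5, 5, 5, 5, 5, 6]
step 2: w=[0.2156, 0.2292, 0.2292, 0.2292, 0.0138, 0.0138, 0.0138, 0.0138, 0.0138, 0.0138, 0.0138, 0.0000]  mean=-1.4697  Neff=4.8672  idx=[0, 0, 0, 1, 1, 1, 2, 2, 3, 3, 3, 6]
step 3: w=[0.0918, 0.0918, 0.0918, 0.0899, 0.0899, 0.0899, 0.0899, 0.0899, 0.0899, 0.0899, 0.0899, 0.0050]  mean=-1.5839  Neff=11.1074  idx=[0, 1, 2, 3, 4, 5, 5, 6, 7, 8, 9, 10]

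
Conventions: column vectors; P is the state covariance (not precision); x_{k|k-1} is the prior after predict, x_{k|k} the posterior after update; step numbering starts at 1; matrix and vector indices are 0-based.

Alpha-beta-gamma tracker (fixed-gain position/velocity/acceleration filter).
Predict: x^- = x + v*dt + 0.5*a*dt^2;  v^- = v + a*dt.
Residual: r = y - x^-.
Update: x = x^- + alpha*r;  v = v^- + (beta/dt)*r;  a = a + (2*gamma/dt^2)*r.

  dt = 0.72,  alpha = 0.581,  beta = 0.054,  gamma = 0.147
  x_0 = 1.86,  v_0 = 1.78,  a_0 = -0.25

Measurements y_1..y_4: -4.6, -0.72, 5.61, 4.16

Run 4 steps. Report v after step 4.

step 1: x_pred=3.0768  r=-7.6768  x^+=-1.3834  v^+=1.0242  a^+=-4.6037
step 2: x_pred=-1.8393  r=1.1193  x^+=-1.1890  v^+=-2.2065  a^+=-3.9690
step 3: x_pred=-3.8064  r=9.4164  x^+=1.6645  v^+=-4.3579  a^+=1.3714
step 4: x_pred=-1.1177  r=5.2777  x^+=1.9486  v^+=-2.9747  a^+=4.3645

v_post = -2.9747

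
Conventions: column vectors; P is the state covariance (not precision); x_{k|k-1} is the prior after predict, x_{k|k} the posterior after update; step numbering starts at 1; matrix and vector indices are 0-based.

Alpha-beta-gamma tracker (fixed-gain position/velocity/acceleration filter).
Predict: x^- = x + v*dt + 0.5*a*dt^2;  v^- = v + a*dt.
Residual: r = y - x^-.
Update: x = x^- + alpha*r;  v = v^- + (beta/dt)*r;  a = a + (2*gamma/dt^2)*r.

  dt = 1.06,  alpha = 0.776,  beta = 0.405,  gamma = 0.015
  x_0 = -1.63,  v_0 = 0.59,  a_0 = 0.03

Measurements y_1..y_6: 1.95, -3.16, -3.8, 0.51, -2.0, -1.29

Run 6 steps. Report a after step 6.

a_post = -0.0075

step 1: x_pred=-0.9877  r=2.9377  x^+=1.2919  v^+=1.7442  a^+=0.1084
step 2: x_pred=3.2018  r=-6.3618  x^+=-1.7350  v^+=-0.5715  a^+=-0.0614
step 3: x_pred=-2.3752  r=-1.4248  x^+=-3.4809  v^+=-1.1810  a^+=-0.0995
step 4: x_pred=-4.7885  r=5.2985  x^+=-0.6769  v^+=0.7381  a^+=0.0420
step 5: x_pred=0.1291  r=-2.1291  x^+=-1.5231  v^+=-0.0309  a^+=-0.0148
step 6: x_pred=-1.5642  r=0.2742  x^+=-1.3514  v^+=0.0581  a^+=-0.0075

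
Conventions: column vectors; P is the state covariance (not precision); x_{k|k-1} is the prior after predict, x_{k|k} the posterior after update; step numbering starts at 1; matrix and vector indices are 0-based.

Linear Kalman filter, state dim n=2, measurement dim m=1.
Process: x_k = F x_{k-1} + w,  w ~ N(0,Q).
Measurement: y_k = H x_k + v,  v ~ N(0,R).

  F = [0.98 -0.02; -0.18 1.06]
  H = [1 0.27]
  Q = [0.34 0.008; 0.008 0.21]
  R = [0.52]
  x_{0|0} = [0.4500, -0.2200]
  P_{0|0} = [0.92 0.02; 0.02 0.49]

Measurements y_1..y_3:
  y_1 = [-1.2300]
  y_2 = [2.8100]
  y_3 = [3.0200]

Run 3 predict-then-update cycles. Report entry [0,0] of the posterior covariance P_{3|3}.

P_post[0,0] = 0.3894

step 1: x^-=[0.4454, -0.3142]  P^-=[1.2230 -0.1438; -0.1438 0.7827]  S=[1.7224]  K=[0.6875; 0.0392]  nu=[-1.5906]  x^+=[-0.6481, -0.3765]  P^+=[0.4089 -0.1902; -0.1902 0.7801]
step 2: x^-=[-0.6276, -0.2825]  P^-=[0.7404 -0.2790; -0.2790 1.1724]  S=[1.1953]  K=[0.5565; 0.0314]  nu=[3.5139]  x^+=[1.3277, -0.1720]  P^+=[0.3703 -0.2999; -0.2999 1.1712]
step 3: x^-=[1.3046, -0.4214]  P^-=[0.7079 -0.3947; -0.3947 1.6524]  S=[1.1352]  K=[0.5297; 0.0453]  nu=[1.8291]  x^+=[2.2735, -0.3385]  P^+=[0.3894 -0.4220; -0.4220 1.6500]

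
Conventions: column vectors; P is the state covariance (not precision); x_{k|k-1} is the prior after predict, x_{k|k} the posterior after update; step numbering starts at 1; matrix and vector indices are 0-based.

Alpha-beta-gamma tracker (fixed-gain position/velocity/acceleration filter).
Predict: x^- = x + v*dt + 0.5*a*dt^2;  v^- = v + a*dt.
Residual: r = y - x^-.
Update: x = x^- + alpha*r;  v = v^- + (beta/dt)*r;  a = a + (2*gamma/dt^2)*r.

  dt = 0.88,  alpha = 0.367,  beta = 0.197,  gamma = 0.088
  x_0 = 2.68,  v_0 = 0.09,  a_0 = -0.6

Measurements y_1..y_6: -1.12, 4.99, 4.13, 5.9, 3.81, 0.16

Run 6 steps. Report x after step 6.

x_post = 4.4357

step 1: x_pred=2.5269  r=-3.6469  x^+=1.1885  v^+=-1.2544  a^+=-1.4288
step 2: x_pred=-0.4686  r=5.4586  x^+=1.5347  v^+=-1.2898  a^+=-0.1882
step 3: x_pred=0.3268  r=3.8032  x^+=1.7226  v^+=-0.6040  a^+=0.6761
step 4: x_pred=1.4528  r=4.4472  x^+=3.0849  v^+=0.9865  a^+=1.6869
step 5: x_pred=4.6062  r=-0.7962  x^+=4.3140  v^+=2.2927  a^+=1.5059
step 6: x_pred=6.9147  r=-6.7547  x^+=4.4357  v^+=2.1058  a^+=-0.0293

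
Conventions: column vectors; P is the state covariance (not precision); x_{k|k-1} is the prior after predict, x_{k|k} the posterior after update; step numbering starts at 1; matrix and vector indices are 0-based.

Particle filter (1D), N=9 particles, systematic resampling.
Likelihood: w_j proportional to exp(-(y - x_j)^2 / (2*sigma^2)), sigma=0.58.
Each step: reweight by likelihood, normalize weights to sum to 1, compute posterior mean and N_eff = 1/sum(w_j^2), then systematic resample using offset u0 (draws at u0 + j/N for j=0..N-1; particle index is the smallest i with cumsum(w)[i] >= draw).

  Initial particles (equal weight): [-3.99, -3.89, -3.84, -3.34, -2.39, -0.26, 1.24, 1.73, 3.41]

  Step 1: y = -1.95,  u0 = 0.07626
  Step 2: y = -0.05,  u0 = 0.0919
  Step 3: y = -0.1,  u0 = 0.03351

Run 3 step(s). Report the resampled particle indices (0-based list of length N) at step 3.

resampled_idx = [0, 1, 2, 3, 4, 5, 6, 7, 8]

step 1: w=[0.0025, 0.0045, 0.0059, 0.0681, 0.9018, 0.0172, 0.0000, 0.0000, 0.0000]  mean=-2.4372  Neff=1.2221  idx=[3, 4, 4, 4, 4, 4, 4, 4, 4]
step 2: w=[0.0000, 0.1250, 0.1250, 0.1250, 0.1250, 0.1250, 0.1250, 0.1250, 0.1250]  mean=-2.3900  Neff=8.0007  idx=[1, 2, 3, 4, 5, 6, 7, 7, 8]
step 3: w=[0.1111, 0.1111, 0.1111, 0.1111, 0.1111, 0.1111, 0.1111, 0.1111, 0.1111]  mean=-2.3900  Neff=9.0000  idx=[0, 1, 2, 3, 4, 5, 6, 7, 8]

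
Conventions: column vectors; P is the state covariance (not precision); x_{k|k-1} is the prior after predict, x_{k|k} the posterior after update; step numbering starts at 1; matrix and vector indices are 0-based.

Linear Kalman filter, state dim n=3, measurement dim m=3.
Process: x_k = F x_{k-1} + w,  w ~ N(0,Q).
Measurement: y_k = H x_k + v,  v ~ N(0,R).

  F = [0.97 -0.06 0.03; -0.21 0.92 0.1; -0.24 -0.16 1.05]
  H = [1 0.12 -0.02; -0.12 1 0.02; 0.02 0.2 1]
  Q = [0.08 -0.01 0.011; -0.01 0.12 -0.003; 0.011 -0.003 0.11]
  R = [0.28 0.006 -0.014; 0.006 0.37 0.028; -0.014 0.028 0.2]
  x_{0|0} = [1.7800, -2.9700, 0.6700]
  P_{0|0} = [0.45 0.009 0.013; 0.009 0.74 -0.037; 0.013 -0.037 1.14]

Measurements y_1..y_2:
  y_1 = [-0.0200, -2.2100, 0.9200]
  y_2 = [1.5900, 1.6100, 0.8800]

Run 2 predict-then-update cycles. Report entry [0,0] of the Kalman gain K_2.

K[0,0] = 0.4514

step 1: x^-=[1.9249, -3.0392, 0.7515]  P^-=[0.5069 -0.1306 -0.0364; -0.1306 0.7667 -0.0096; -0.0364 -0.0096 1.4183]  S=[0.7687 -0.0927 -0.0777; -0.0927 1.1757 0.2038; -0.0777 0.2038 1.6428]  K=[0.6273 -0.1161 0.0122; 0.0310 0.6669 0.0047; -0.0131 -0.1334 0.8776]  nu=[-1.5652, 1.0452, 0.7378]  x^+=[0.8308, -2.3872, 1.2801]  P^+=[0.1767 -0.0174 -0.0096; -0.0174 0.2456 -0.0296; -0.0096 -0.0296 0.1781]
step 2: x^-=[0.9875, -2.2427, 1.5266]  P^-=[0.2488 -0.0763 -0.0274; -0.0763 0.3391 -0.0340; -0.0274 -0.0340 0.3363]  S=[0.5168 -0.0585 -0.0544; -0.0585 0.7299 0.0714; -0.0544 0.0714 0.5346]  K=[0.4514 -0.1090 -0.0100; -0.0142 0.4755 -0.0046; -0.0189 -0.0956 0.6261]  nu=[0.9021, 3.9407, -0.2178]  x^+=[0.9674, -0.3806, 0.9963]  P^+=[0.1284 -0.0223 -0.0095; -0.0223 0.1735 -0.0217; -0.0095 -0.0217 0.1273]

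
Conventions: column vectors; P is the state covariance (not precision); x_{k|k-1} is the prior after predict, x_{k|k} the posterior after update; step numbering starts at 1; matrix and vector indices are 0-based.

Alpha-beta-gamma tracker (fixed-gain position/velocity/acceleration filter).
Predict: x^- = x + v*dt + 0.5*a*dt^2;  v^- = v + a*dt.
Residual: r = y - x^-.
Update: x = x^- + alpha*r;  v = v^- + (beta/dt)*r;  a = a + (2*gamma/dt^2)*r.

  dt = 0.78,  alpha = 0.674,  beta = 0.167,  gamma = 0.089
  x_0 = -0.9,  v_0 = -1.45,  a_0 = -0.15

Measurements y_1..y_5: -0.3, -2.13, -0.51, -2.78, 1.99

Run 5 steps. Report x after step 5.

step 1: x_pred=-2.0766  r=1.7766  x^+=-0.8792  v^+=-1.1866  a^+=0.3698
step 2: x_pred=-1.6923  r=-0.4377  x^+=-1.9873  v^+=-0.9919  a^+=0.2417
step 3: x_pred=-2.6875  r=2.1775  x^+=-1.2198  v^+=-0.3372  a^+=0.8788
step 4: x_pred=-1.2155  r=-1.5645  x^+=-2.2700  v^+=0.0133  a^+=0.4211
step 5: x_pred=-2.1315  r=4.1215  x^+=0.6464  v^+=1.2242  a^+=1.6269

x_post = 0.6464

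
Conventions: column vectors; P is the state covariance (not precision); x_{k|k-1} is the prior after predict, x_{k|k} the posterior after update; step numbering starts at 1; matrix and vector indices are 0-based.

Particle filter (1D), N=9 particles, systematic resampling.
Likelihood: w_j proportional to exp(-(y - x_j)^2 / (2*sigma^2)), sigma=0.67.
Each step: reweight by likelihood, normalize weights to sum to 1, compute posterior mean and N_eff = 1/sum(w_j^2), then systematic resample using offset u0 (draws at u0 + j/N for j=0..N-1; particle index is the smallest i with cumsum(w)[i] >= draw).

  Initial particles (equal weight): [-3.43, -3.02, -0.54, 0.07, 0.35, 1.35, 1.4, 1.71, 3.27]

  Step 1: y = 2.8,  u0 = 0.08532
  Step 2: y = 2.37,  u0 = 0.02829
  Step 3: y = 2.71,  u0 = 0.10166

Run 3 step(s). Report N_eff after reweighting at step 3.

step 1: w=[0.0000, 0.0000, 0.0000, 0.0002, 0.0010, 0.0764, 0.0895, 0.2116, 0.6213]  mean=2.6223  Neff=2.2491  idx=[6, 7, 7, 8, 8, 8, 8, 8, 8]
step 2: w=[0.0873, 0.1533, 0.1533, 0.1010, 0.1010, 0.1010, 0.1010, 0.1010, 0.1010]  mean=2.6285  Neff=8.6321  idx=[0, 1, 2, 2, 3, 4, 5, 7, 8]
step 3: w=[0.0317, 0.0705, 0.0705, 0.0705, 0.1514, 0.1514, 0.1514, 0.1514, 0.1514]  mean=2.8808  Neff=7.6646  idx=[1, 3, 4, 5, 6, 6, 7, 8, 8]

N_eff = 7.6646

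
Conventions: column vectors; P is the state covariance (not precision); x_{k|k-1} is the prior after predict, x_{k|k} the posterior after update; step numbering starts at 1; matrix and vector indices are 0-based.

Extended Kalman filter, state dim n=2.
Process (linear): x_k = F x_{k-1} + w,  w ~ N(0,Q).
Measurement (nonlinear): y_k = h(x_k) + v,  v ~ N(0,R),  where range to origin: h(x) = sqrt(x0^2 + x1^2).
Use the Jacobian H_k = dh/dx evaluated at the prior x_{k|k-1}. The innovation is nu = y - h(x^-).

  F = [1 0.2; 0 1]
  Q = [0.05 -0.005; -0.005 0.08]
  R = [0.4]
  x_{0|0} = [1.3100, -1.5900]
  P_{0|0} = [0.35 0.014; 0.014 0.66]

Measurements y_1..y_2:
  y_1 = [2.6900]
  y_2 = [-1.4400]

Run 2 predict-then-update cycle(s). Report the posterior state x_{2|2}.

step 1: x^-=[0.9920, -1.5900]  P^-=[0.4320 0.1410; 0.1410 0.7400]  H_jac=[0.5293 -0.8484]  S=[0.9271]  K=[0.1176; -0.5967]  nu=[0.8159]  x^+=[1.0880, -2.0769]  P^+=[0.4192 0.2061; 0.2061 0.4099]
step 2: x^-=[0.6726, -2.0769]  P^-=[0.5680 0.2830; 0.2830 0.4899]  H_jac=[0.3081 -0.9514]  S=[0.7314]  K=[-0.1289; -0.5180]  nu=[-3.6231]  x^+=[1.1396, -0.2001]  P^+=[0.5558 0.2342; 0.2342 0.2936]

x_post = [1.1396, -0.2001]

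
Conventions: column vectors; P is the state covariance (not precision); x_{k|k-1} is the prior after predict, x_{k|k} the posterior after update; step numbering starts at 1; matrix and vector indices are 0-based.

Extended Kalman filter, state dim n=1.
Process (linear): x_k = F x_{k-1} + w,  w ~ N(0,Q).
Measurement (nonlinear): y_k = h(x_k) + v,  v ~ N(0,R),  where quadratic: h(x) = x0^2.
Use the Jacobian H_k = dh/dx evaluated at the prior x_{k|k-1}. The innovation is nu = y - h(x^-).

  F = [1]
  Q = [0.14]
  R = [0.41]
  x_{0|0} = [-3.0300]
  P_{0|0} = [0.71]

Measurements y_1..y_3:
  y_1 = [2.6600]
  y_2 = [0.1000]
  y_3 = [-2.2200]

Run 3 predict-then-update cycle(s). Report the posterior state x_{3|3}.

step 1: x^-=[-3.0300]  P^-=[0.8500]  H_jac=[-6.0600]  S=[31.6251]  K=[-0.1629]  nu=[-6.5209]  x^+=[-1.9679]  P^+=[0.0110]
step 2: x^-=[-1.9679]  P^-=[0.1510]  H_jac=[-3.9358]  S=[2.7494]  K=[-0.2162]  nu=[-3.7726]  x^+=[-1.1523]  P^+=[0.0225]
step 3: x^-=[-1.1523]  P^-=[0.1625]  H_jac=[-2.3046]  S=[1.2732]  K=[-0.2942]  nu=[-3.5478]  x^+=[-0.1086]  P^+=[0.0523]

x_post = [-0.1086]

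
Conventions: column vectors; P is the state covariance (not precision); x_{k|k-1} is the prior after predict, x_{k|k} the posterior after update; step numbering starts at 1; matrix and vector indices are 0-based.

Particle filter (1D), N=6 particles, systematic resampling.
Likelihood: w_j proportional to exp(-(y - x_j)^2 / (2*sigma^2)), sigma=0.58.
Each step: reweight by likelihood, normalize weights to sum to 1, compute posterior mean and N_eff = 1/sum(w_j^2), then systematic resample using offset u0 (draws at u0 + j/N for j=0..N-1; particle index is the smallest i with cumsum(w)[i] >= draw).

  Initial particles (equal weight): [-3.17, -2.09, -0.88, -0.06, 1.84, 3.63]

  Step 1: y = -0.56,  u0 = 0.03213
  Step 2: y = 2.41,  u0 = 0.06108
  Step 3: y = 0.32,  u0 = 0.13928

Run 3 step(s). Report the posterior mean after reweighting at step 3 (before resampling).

step 1: w=[0.0000, 0.0195, 0.5437, 0.4366, 0.0001, 0.0000]  mean=-0.5453  Neff=2.0549  idx=[2, 2, 2, 2, 3, 3]
step 2: w=[0.0004, 0.0004, 0.0004, 0.0004, 0.4991, 0.4991]  mean=-0.0615  Neff=2.0072  idx=[4, 4, 4, 5, 5, 5]
step 3: w=[0.1667, 0.1667, 0.1667, 0.1667, 0.1667, 0.1667]  mean=-0.0600  Neff=6.0000  idx=[0, 1, 2, 3, 4, 5]

post_mean = -0.0600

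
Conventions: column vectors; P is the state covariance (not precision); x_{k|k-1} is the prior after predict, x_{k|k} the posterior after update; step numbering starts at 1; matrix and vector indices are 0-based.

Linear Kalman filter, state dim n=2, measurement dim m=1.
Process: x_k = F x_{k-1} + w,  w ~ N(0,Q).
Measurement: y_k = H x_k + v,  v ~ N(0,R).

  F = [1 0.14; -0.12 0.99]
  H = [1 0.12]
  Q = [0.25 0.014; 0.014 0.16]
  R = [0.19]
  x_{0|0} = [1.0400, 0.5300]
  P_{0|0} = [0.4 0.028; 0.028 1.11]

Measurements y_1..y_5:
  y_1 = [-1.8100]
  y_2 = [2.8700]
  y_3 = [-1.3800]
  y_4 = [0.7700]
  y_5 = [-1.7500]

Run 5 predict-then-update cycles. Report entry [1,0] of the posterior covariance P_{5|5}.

P_post[1,0] = -0.0727

step 1: x^-=[1.1142, 0.3999]  P^-=[0.6796 0.1471; 0.1471 1.2470]  S=[0.9229]  K=[0.7555; 0.3215]  nu=[-2.9722]  x^+=[-1.1314, -0.5558]  P^+=[0.1528 -0.0771; -0.0771 1.1516]
step 2: x^-=[-1.2092, -0.4145]  P^-=[0.4038 0.0802; 0.0802 1.3092]  S=[0.6319]  K=[0.6542; 0.3756]  nu=[4.1289]  x^+=[1.4921, 1.1364]  P^+=[0.1333 -0.0750; -0.0750 1.2201]
step 3: x^-=[1.6512, 0.9460]  P^-=[0.3862 0.0941; 0.0941 1.3755]  S=[0.6186]  K=[0.6426; 0.4189]  nu=[-3.1448]  x^+=[-0.3695, -0.3714]  P^+=[0.1308 -0.0724; -0.0724 1.2670]
step 4: x^-=[-0.4215, -0.3233]  P^-=[0.3853 0.1034; 0.1034 1.4209]  S=[0.6206]  K=[0.6409; 0.4414]  nu=[1.2303]  x^+=[0.3670, 0.2197]  P^+=[0.1304 -0.0721; -0.0721 1.3000]
step 5: x^-=[0.3977, 0.1735]  P^-=[0.3857 0.1083; 0.1083 1.4531]  S=[0.6226]  K=[0.6404; 0.4540]  nu=[-2.1685]  x^+=[-0.9909, -0.8111]  P^+=[0.1304 -0.0727; -0.0727 1.3248]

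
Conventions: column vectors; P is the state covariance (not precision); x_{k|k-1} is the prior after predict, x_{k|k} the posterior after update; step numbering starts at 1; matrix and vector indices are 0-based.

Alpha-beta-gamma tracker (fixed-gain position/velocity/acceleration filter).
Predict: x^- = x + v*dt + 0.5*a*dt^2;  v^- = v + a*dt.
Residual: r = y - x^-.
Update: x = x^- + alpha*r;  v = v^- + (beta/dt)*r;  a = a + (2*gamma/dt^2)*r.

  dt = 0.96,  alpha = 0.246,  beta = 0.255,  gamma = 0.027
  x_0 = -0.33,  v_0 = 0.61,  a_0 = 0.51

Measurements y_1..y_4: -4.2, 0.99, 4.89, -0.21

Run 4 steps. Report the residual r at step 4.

step 1: x_pred=0.4906  r=-4.6906  x^+=-0.6633  v^+=-0.1463  a^+=0.2352
step 2: x_pred=-0.6954  r=1.6854  x^+=-0.2808  v^+=0.5271  a^+=0.3339
step 3: x_pred=0.3791  r=4.5109  x^+=1.4888  v^+=2.0459  a^+=0.5982
step 4: x_pred=3.7285  r=-3.9385  x^+=2.7596  v^+=1.5740  a^+=0.3675

resid = -3.9385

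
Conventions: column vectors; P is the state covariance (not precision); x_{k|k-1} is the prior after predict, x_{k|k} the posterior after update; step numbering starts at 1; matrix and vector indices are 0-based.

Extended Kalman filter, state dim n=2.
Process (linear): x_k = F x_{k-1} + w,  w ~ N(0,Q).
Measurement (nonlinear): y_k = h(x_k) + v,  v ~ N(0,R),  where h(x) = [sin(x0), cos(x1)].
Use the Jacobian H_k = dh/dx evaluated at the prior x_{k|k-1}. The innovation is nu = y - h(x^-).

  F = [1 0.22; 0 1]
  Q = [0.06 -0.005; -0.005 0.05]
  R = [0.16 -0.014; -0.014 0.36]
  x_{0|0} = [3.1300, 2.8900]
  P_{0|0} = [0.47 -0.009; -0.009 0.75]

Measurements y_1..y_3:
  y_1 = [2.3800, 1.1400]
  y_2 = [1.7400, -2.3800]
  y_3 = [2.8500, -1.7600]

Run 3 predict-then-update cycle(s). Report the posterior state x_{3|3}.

step 1: x^-=[3.7658, 2.8900]  P^-=[0.5623 0.1510; 0.1510 0.8000]  H_jac=[-0.8114 0.0000; 0.0000 -0.2489]  S=[0.5303 0.0165; 0.0165 0.4096]  K=[-0.8588 -0.0572; -0.2162 -0.4775]  nu=[2.9645, 2.1085]  x^+=[1.0995, 1.2422]  P^+=[0.1683 0.0344; 0.0344 0.6784]
step 2: x^-=[1.3728, 1.2422]  P^-=[0.2763 0.1786; 0.1786 0.7284]  H_jac=[0.1967 0.0000; 0.0000 -0.9465]  S=[0.1707 -0.0473; -0.0473 1.0125]  K=[0.2758 -0.1541; 0.0176 -0.6801]  nu=[0.7595, -2.7027]  x^+=[1.9988, 3.0936]  P^+=[0.2353 0.0627; 0.0627 0.2589]
step 3: x^-=[2.6794, 3.0936]  P^-=[0.3354 0.1147; 0.1147 0.3089]  H_jac=[-0.8951 0.0000; 0.0000 -0.0480]  S=[0.4287 -0.0091; -0.0091 0.3607]  K=[-0.7009 -0.0329; -0.2404 -0.0472]  nu=[2.4041, -0.7612]  x^+=[1.0193, 2.5515]  P^+=[0.1248 0.0422; 0.0422 0.2836]

x_post = [1.0193, 2.5515]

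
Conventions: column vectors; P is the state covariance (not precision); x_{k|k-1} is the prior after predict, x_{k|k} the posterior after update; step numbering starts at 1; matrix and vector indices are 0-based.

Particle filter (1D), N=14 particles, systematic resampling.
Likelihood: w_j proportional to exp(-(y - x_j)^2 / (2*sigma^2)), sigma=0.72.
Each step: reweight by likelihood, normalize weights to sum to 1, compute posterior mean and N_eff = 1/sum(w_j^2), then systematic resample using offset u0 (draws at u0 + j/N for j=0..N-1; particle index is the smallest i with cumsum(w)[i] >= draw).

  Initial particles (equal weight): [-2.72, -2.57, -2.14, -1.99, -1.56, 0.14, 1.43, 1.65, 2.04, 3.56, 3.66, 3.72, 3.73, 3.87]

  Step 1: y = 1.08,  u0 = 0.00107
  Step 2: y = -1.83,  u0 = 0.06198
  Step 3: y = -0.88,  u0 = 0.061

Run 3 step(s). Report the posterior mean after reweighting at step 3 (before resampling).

post_mean = 0.1400

step 1: w=[0.0000, 0.0000, 0.0000, 0.0000, 0.0005, 0.1730, 0.3604, 0.2965, 0.1667, 0.0011, 0.0007, 0.0005, 0.0005, 0.0002]  mean=1.3786  Neff=3.6300  idx=[5, 5, 5, 6, 6, 6, 6, 6, 7, 7, 7, 7, 8, 8]
step 2: w=[0.3323, 0.3323, 0.3323, 0.0005, 0.0005, 0.0005, 0.0005, 0.0005, 0.0001, 0.0001, 0.0001, 0.0001, 0.0000, 0.0000]  mean=0.1439  Neff=3.0179  idx=[0, 0, 0, 0, 1, 1, 1, 1, 1, 2, 2, 2, 2, 2]
step 3: w=[0.0714, 0.0714, 0.0714, 0.0714, 0.0714, 0.0714, 0.0714, 0.0714, 0.0714, 0.0714, 0.0714, 0.0714, 0.0714, 0.0714]  mean=0.1400  Neff=14.0000  idx=[0, 1, 2, 3, 4, 5, 6, 7, 8, 9, 10, 11, 12, 13]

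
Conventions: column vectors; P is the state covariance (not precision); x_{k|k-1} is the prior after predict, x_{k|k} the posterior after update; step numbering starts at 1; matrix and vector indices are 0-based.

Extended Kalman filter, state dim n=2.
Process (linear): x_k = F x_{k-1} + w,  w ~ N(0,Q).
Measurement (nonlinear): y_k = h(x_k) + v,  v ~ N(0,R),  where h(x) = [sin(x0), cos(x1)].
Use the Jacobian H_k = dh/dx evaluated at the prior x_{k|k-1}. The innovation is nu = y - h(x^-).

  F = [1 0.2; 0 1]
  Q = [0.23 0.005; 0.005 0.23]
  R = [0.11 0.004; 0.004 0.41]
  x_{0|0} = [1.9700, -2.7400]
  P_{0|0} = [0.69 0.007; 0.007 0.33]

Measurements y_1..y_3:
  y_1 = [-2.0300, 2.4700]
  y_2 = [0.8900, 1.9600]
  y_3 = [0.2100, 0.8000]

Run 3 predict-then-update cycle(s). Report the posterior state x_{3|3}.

step 1: x^-=[1.4220, -2.7400]  P^-=[0.9360 0.0780; 0.0780 0.5600]  H_jac=[0.1482 0.0000; 0.0000 0.3909]  S=[0.1306 0.0085; 0.0085 0.4956]  K=[1.0599 0.0433; 0.0598 0.4407]  nu=[-3.0190, 3.3904]  x^+=[-1.6309, -1.4264]  P^+=[0.7876 0.0563; 0.0563 0.4628]
step 2: x^-=[-1.9162, -1.4264]  P^-=[1.0586 0.1538; 0.1538 0.6928]  H_jac=[-0.3386 0.0000; 0.0000 0.9896]  S=[0.2314 -0.0475; -0.0475 1.0885]  K=[-1.5343 0.0728; -0.0966 0.6257]  nu=[1.8309, 1.8161]  x^+=[-4.5931, -0.4669]  P^+=[0.4976 0.0240; 0.0240 0.2588]
step 3: x^-=[-4.6865, -0.4669]  P^-=[0.7475 0.0807; 0.0807 0.4888]  H_jac=[-0.0259 0.0000; 0.0000 0.4501]  S=[0.1105 0.0031; 0.0031 0.5090]  K=[-0.1772 0.0725; -0.0309 0.4324]  nu=[-0.7897, -0.0930]  x^+=[-4.5533, -0.4827]  P^+=[0.7414 0.0644; 0.0644 0.3936]

x_post = [-4.5533, -0.4827]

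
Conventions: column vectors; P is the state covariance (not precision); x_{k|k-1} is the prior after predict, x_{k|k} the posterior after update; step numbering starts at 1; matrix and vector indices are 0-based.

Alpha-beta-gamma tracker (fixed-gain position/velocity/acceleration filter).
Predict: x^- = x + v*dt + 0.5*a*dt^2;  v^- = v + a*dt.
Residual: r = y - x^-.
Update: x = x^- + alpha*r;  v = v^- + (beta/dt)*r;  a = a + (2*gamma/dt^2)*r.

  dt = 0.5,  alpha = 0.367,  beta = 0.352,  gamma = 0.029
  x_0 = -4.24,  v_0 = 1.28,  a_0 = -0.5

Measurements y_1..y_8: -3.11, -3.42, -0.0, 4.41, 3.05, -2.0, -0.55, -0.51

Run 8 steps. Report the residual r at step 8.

step 1: x_pred=-3.6625  r=0.5525  x^+=-3.4597  v^+=1.4190  a^+=-0.3718
step 2: x_pred=-2.7967  r=-0.6233  x^+=-3.0255  v^+=0.7943  a^+=-0.5164
step 3: x_pred=-2.6929  r=2.6929  x^+=-1.7046  v^+=2.4319  a^+=0.1083
step 4: x_pred=-0.4751  r=4.8851  x^+=1.3177  v^+=5.9251  a^+=1.2417
step 5: x_pred=4.4355  r=-1.3855  x^+=3.9270  v^+=5.5706  a^+=0.9202
step 6: x_pred=6.8274  r=-8.8274  x^+=3.5877  v^+=-0.1837  a^+=-1.1277
step 7: x_pred=3.3549  r=-3.9049  x^+=1.9218  v^+=-3.4966  a^+=-2.0336
step 8: x_pred=-0.0807  r=-0.4293  x^+=-0.2383  v^+=-4.8156  a^+=-2.1332

resid = -0.4293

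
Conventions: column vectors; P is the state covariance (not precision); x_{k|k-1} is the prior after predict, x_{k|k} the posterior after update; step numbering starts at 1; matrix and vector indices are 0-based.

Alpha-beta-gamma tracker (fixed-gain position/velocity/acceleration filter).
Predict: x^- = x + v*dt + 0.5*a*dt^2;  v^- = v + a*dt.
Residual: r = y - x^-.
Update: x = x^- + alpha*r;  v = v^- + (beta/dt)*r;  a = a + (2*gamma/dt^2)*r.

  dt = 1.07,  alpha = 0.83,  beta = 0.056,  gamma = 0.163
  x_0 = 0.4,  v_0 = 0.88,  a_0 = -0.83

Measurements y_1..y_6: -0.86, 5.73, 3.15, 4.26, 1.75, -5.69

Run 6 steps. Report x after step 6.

step 1: x_pred=0.8665  r=-1.7265  x^+=-0.5665  v^+=-0.0985  a^+=-1.3216
step 2: x_pred=-1.4284  r=7.1584  x^+=4.5131  v^+=-1.1379  a^+=0.7167
step 3: x_pred=3.7058  r=-0.5558  x^+=3.2445  v^+=-0.4001  a^+=0.5584
step 4: x_pred=3.1360  r=1.1240  x^+=4.0689  v^+=0.2562  a^+=0.8785
step 5: x_pred=4.8460  r=-3.0960  x^+=2.2763  v^+=1.0342  a^+=-0.0031
step 6: x_pred=3.3811  r=-9.0711  x^+=-4.1479  v^+=0.5561  a^+=-2.5860

x_post = -4.1479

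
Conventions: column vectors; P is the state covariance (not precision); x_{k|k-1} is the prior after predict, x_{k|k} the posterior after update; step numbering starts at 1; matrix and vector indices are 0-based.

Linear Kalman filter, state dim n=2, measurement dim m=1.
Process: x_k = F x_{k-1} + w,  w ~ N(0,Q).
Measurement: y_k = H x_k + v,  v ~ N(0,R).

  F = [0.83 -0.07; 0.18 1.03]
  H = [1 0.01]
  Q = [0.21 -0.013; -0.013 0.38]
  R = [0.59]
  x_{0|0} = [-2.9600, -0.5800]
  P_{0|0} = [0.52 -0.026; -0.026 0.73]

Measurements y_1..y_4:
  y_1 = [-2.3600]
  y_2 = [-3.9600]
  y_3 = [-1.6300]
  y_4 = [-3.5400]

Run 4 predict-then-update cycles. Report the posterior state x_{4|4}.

step 1: x^-=[-2.4162, -1.1302]  P^-=[0.5748 -0.0098; -0.0098 1.1617]  S=[1.1647]  K=[0.4934; 0.0015]  nu=[0.0675]  x^+=[-2.3829, -1.1301]  P^+=[0.2912 -0.0107; -0.0107 1.1617]
step 2: x^-=[-1.8987, -1.5929]  P^-=[0.4176 -0.0623; -0.0623 1.6179]  S=[1.0065]  K=[0.4143; -0.0458]  nu=[-2.0454]  x^+=[-2.7460, -1.4992]  P^+=[0.2448 -0.0432; -0.0432 1.6158]
step 3: x^-=[-2.1742, -2.0385]  P^-=[0.3916 -0.1293; -0.1293 2.0861]  S=[0.9792]  K=[0.3986; -0.1107]  nu=[0.5646]  x^+=[-1.9492, -2.1010]  P^+=[0.2360 -0.0861; -0.0861 2.0741]
step 4: x^-=[-1.4708, -2.5149]  P^-=[0.3928 -0.1998; -0.1998 2.5561]  S=[0.9790]  K=[0.3991; -0.1779]  nu=[-2.0441]  x^+=[-2.2866, -2.1512]  P^+=[0.2368 -0.1302; -0.1302 2.5251]

x_post = [-2.2866, -2.1512]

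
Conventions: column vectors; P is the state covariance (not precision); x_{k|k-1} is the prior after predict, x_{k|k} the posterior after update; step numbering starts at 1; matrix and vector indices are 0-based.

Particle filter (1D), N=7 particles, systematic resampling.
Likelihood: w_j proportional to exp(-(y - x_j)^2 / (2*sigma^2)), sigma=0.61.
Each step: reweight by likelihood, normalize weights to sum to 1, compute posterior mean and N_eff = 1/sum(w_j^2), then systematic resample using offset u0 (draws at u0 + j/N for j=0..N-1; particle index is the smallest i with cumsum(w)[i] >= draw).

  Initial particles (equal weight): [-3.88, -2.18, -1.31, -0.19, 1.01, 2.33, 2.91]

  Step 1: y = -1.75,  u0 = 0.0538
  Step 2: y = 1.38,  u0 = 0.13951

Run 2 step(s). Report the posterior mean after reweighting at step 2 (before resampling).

step 1: w=[0.0014, 0.4902, 0.4845, 0.0239, 0.0000, 0.0000, 0.0000]  mean=-1.7133  Neff=2.1027  idx=[1, 1, 1, 1, 2, 2, 2]
step 2: w=[0.0002, 0.0002, 0.0002, 0.0002, 0.3330, 0.3330, 0.3330]  mean=-1.3108  Neff=3.0054  idx=[4, 4, 5, 5, 6, 6, 6]

post_mean = -1.3108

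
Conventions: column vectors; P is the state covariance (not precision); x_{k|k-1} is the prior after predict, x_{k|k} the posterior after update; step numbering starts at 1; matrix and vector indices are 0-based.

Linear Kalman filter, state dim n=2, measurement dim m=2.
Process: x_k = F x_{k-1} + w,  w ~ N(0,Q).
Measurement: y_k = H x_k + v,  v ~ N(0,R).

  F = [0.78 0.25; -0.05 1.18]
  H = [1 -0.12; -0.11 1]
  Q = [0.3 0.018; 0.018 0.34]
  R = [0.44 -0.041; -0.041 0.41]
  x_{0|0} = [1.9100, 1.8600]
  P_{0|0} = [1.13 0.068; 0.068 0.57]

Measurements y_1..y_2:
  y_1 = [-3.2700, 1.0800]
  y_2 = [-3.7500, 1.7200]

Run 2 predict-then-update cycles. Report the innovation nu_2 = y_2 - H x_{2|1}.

step 1: x^-=[1.9548, 2.0993]  P^-=[1.0496 0.2038; 0.2038 1.1285]  S=[1.4570 -0.0854; -0.0854 1.5063]  K=[0.7094 0.0989; 0.0903 0.7394]  nu=[-4.9729, -0.8043]  x^+=[-1.6526, 1.0557]  P^+=[0.3136 0.0459; 0.0459 0.3045]
step 2: x^-=[-1.0251, 1.3284]  P^-=[0.5277 0.1373; 0.1373 0.7593]  S=[0.9457 -0.0511; -0.0511 1.1455]  K=[0.5457 0.0935; 0.0841 0.6534]  nu=[-2.5655, 0.2788]  x^+=[-2.3989, 1.2948]  P^+=[0.2414 0.0425; 0.0425 0.2691]

innov = [-2.5655, 0.2788]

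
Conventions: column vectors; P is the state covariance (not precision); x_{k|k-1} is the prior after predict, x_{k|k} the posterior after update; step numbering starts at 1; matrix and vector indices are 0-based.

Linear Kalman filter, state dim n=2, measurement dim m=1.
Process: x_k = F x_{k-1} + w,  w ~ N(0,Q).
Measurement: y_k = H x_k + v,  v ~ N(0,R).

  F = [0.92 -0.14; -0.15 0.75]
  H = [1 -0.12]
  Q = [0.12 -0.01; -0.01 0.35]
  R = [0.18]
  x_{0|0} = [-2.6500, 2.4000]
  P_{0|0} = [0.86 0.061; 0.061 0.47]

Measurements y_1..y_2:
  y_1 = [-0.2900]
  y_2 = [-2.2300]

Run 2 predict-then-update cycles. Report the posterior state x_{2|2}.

x_post = [-1.4940, 1.7572]

step 1: x^-=[-2.7740, 2.1975]  P^-=[0.8414 -0.1347; -0.1347 0.6200]  S=[1.0626]  K=[0.8070; -0.1967]  nu=[2.7477]  x^+=[-0.5566, 1.6569]  P^+=[0.1493 0.0341; 0.0341 0.5789]
step 2: x^-=[-0.7440, 1.3262]  P^-=[0.2490 -0.0672; -0.0672 0.6713]  S=[0.4548]  K=[0.5652; -0.3249]  nu=[-1.3268]  x^+=[-1.4940, 1.7572]  P^+=[0.1037 0.0163; 0.0163 0.6233]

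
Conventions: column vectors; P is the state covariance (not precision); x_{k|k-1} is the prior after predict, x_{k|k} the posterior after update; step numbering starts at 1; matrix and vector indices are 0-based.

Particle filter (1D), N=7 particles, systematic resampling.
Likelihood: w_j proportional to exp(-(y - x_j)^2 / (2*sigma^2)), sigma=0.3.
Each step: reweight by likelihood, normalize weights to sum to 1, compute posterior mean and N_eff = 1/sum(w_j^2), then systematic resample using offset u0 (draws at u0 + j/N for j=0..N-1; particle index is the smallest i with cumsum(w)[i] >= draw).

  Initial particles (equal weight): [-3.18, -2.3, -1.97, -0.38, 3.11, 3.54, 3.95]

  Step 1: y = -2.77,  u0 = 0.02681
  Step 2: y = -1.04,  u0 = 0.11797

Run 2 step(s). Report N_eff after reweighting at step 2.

step 1: w=[0.5499, 0.4101, 0.0400, 0.0000, 0.0000, 0.0000, 0.0000]  mean=-2.7707  Neff=2.1177  idx=[0, 0, 0, 0, 1, 1, 1]
step 2: w=[0.0000, 0.0000, 0.0000, 0.0000, 0.3333, 0.3333, 0.3333]  mean=-2.3000  Neff=3.0000  idx=[4, 4, 5, 5, 6, 6, 6]

N_eff = 3.0000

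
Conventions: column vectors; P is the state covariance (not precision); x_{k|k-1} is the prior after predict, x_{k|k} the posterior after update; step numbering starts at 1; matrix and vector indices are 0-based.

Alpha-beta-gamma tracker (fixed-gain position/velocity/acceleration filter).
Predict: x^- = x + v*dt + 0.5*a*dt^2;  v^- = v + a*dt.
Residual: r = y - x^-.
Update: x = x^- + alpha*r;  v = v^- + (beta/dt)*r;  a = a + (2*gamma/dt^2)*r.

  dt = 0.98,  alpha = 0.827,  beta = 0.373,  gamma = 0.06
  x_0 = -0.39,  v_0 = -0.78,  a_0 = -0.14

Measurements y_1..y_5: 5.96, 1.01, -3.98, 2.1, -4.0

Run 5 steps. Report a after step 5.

a_post = -0.4574

step 1: x_pred=-1.2216  r=7.1816  x^+=4.7176  v^+=1.8162  a^+=0.7573
step 2: x_pred=6.8611  r=-5.8511  x^+=2.0222  v^+=0.3314  a^+=0.0262
step 3: x_pred=2.3596  r=-6.3396  x^+=-2.8832  v^+=-2.0558  a^+=-0.7659
step 4: x_pred=-5.2657  r=7.3657  x^+=0.8257  v^+=-0.0029  a^+=0.1545
step 5: x_pred=0.8971  r=-4.8971  x^+=-3.1528  v^+=-1.7154  a^+=-0.4574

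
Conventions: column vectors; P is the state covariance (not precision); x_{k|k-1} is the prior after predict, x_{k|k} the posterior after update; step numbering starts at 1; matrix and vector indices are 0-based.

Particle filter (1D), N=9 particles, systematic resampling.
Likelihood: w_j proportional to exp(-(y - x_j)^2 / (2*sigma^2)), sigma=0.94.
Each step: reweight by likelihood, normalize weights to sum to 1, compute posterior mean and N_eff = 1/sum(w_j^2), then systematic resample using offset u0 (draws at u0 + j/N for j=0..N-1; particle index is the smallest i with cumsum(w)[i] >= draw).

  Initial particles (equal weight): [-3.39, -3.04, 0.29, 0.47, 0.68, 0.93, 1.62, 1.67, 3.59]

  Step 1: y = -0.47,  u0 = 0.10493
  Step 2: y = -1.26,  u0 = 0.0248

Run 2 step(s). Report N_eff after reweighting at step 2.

N_eff = 7.1275

step 1: w=[0.0035, 0.0103, 0.3106, 0.2612, 0.2038, 0.1421, 0.0364, 0.0323, 0.0000]  mean=0.5535  Neff=4.3691  idx=[2, 2, 3, 3, 3, 4, 4, 5, 7]
step 2: w=[0.1865, 0.1865, 0.1335, 0.1335, 0.1335, 0.0863, 0.0863, 0.0481, 0.0056]  mean=0.4680  Neff=7.1275  idx=[0, 0, 1, 1, 2, 3, 4, 5, 6]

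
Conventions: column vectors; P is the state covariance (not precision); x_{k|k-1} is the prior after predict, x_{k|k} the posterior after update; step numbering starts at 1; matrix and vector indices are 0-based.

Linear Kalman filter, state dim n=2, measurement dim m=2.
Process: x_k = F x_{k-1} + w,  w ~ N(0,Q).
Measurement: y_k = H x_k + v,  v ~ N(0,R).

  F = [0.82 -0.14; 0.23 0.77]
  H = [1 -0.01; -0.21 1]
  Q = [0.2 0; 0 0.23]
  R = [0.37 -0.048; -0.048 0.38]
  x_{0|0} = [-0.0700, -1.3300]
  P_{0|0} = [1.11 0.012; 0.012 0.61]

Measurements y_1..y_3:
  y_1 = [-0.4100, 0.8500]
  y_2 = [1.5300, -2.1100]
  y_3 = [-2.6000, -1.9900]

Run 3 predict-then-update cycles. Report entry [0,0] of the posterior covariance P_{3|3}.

P_post[0,0] = 0.1732

step 1: x^-=[0.1288, -1.0402]  P^-=[0.9556 0.1508; 0.1508 0.6546]  S=[1.3226 -0.1041; -0.1041 1.0135]  K=[0.7233 0.0251; 0.1587 0.6310]  nu=[-0.5492, 1.9172]  x^+=[-0.2204, 0.0824]  P^+=[0.2667 0.0308; 0.0308 0.2386]
step 2: x^-=[-0.1922, 0.0128]  P^-=[0.3769 0.0431; 0.0431 0.3965]  S=[0.7461 -0.0880; -0.0880 0.7751]  K=[0.5059 0.0108; 0.1128 0.5127]  nu=[1.7224, -2.1632]  x^+=[0.6557, -0.9020]  P^+=[0.1869 0.0191; 0.0191 0.1934]
step 3: x^-=[0.6639, -0.5437]  P^-=[0.3251 0.0258; 0.0258 0.3613]  S=[0.6946 -0.0940; -0.0940 0.7448]  K=[0.4679 0.0021; 0.0983 0.4903]  nu=[-3.2694, -1.3068]  x^+=[-0.8685, -1.5059]  P^+=[0.1732 0.0147; 0.0147 0.1847]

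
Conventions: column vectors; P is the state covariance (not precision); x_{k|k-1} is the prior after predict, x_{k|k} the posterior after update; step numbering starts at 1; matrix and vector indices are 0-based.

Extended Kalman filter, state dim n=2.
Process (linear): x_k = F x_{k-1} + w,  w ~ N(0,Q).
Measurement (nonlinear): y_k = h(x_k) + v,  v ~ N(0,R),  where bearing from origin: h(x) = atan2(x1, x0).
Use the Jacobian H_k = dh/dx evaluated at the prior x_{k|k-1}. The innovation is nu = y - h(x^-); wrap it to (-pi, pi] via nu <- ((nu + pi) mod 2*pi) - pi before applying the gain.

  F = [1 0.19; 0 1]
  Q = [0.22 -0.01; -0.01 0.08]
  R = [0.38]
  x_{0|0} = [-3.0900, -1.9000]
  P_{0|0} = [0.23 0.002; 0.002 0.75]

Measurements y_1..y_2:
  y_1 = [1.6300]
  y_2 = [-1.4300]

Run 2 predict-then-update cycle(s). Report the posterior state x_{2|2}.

x_post = [-3.8420, -1.7203]

step 1: x^-=[-3.4510, -1.9000]  P^-=[0.4778 0.1345; 0.1345 0.8300]  H_jac=[0.1224 -0.2224]  S=[0.4209]  K=[0.0679; -0.3994]  nu=[-2.0149]  x^+=[-3.5879, -1.0953]  P^+=[0.4759 0.1459; 0.1459 0.7629]
step 2: x^-=[-3.7960, -1.0953]  P^-=[0.7789 0.2809; 0.2809 0.8429]  H_jac=[0.0702 -0.2432]  S=[0.4241]  K=[-0.0322; -0.4369]  nu=[1.4307]  x^+=[-3.8420, -1.7203]  P^+=[0.7784 0.2749; 0.2749 0.7619]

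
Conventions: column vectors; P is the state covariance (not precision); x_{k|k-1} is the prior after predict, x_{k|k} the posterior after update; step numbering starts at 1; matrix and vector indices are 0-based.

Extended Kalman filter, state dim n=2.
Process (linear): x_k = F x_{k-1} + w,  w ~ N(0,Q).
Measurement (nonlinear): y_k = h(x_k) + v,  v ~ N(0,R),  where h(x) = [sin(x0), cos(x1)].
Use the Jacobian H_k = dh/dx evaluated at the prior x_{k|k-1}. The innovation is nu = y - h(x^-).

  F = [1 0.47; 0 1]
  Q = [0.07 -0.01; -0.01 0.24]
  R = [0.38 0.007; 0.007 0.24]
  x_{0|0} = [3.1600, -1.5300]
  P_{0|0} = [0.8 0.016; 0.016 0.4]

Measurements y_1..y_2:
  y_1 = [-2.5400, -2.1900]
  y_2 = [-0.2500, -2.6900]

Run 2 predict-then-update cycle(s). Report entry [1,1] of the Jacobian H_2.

H_jac[1,1] = 0.1623

step 1: x^-=[2.4409, -1.5300]  P^-=[0.9734 0.1940; 0.1940 0.6400]  H_jac=[-0.7644 0.0000; 0.0000 0.9992]  S=[0.9488 -0.1412; -0.1412 0.8789]  K=[-0.7698 0.0969; -0.0492 0.7196]  nu=[-3.1847, -2.2308]  x^+=[4.6765, -2.9786]  P^+=[0.3818 0.0179; 0.0179 0.1725]
step 2: x^-=[3.2765, -2.9786]  P^-=[0.5067 0.0890; 0.0890 0.4125]  H_jac=[-0.9909 0.0000; 0.0000 0.1623]  S=[0.8776 -0.0073; -0.0073 0.2509]  K=[-0.5718 0.0409; -0.0983 0.2640]  nu=[-0.1155, -1.7033]  x^+=[3.2729, -3.4169]  P^+=[0.2190 0.0358; 0.0358 0.3862]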